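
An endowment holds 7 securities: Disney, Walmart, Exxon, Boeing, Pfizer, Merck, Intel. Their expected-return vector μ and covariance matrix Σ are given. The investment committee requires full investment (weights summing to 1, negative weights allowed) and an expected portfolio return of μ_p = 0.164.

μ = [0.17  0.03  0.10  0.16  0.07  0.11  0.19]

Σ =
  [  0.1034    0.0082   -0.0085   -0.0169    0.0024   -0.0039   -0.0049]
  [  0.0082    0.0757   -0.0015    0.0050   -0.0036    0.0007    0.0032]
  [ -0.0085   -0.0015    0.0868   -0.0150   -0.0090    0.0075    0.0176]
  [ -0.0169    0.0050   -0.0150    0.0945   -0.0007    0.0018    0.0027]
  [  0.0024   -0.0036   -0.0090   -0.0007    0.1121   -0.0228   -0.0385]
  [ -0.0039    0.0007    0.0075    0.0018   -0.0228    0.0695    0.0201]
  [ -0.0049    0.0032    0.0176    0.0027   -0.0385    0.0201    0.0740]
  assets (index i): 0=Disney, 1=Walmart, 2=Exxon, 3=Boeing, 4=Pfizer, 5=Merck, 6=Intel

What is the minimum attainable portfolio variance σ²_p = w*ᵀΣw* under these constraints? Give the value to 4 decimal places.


x=Σ⁻¹μ = [2.2515  -0.0134  1.2322  2.1956  1.9923  1.2972  3.0283]
y=Σ⁻¹𝟙 = [12.9580  11.2238  12.7623  13.7303  18.6184  14.7409  16.0325]
a=μᵀx=1.714390  b=𝟙ᵀx=11.983616  c=𝟙ᵀy=100.066215  D=ac−b²=27.945495
λ₁=(c·0.164−b)/D = (100.066215·0.164−11.983616)/27.945495 = 0.158424
λ₂=(a−b·0.164)/D = (1.714390−11.983616·0.164)/27.945495 = -0.008979
w* = 0.158424·x + -0.008979·y:
  w_0 = 0.158424·2.2515 + -0.008979·12.9580 = 0.2403  (Disney)
  w_1 = 0.158424·-0.0134 + -0.008979·11.2238 = -0.1029  (Walmart)
  w_2 = 0.158424·1.2322 + -0.008979·12.7623 = 0.0806  (Exxon)
  w_3 = 0.158424·2.1956 + -0.008979·13.7303 = 0.2246  (Boeing)
  w_4 = 0.158424·1.9923 + -0.008979·18.6184 = 0.1485  (Pfizer)
  w_5 = 0.158424·1.2972 + -0.008979·14.7409 = 0.0731  (Merck)
  w_6 = 0.158424·3.0283 + -0.008979·16.0325 = 0.3358  (Intel)
Σw_i=1.0000  μᵀw=0.1640
σ²=wᵀΣw=λ₁·μ_p+λ₂ = 0.158424·0.164 + -0.008979 = 0.017003 ≈ 0.0170

0.0170


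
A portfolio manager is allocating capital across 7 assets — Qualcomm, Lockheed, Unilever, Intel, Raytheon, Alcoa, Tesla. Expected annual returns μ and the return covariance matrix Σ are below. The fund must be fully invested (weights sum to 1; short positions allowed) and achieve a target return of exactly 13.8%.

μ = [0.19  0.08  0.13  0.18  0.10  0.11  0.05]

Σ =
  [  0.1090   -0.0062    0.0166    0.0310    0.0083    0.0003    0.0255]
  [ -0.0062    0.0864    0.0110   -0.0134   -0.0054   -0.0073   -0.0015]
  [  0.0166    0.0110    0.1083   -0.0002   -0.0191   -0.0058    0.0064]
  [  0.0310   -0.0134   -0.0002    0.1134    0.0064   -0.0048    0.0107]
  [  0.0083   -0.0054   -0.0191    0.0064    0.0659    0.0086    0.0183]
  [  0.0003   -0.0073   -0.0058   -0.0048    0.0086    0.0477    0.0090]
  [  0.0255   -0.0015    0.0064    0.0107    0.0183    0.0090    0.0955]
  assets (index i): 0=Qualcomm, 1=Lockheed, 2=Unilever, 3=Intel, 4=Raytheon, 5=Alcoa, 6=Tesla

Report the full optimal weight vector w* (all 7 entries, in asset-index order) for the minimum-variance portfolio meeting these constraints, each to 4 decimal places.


0.1582  0.1433  0.1496  0.1806  0.1656  0.2971  -0.0944

p=Σ⁻¹μ = [1.2034  1.3872  1.3241  1.5051  1.5308  2.6561  -0.5770]
q=Σ⁻¹𝟙 = [3.8495  14.7739  10.7006  9.3761  14.3329  22.2841  3.0612]
a=μᵀp=1.199075  b=𝟙ᵀp=9.029703  c=𝟙ᵀq=78.378305  D=ac−b²=12.445925
λ₁=(c·0.138−b)/D = (78.378305·0.138−9.029703)/12.445925 = 0.143541
λ₂=(a−b·0.138)/D = (1.199075−9.029703·0.138)/12.445925 = -0.003778
w* = 0.143541·p + -0.003778·q:
  w_0 = 0.143541·1.2034 + -0.003778·3.8495 = 0.1582  (Qualcomm)
  w_1 = 0.143541·1.3872 + -0.003778·14.7739 = 0.1433  (Lockheed)
  w_2 = 0.143541·1.3241 + -0.003778·10.7006 = 0.1496  (Unilever)
  w_3 = 0.143541·1.5051 + -0.003778·9.3761 = 0.1806  (Intel)
  w_4 = 0.143541·1.5308 + -0.003778·14.3329 = 0.1656  (Raytheon)
  w_5 = 0.143541·2.6561 + -0.003778·22.2841 = 0.2971  (Alcoa)
  w_6 = 0.143541·-0.5770 + -0.003778·3.0612 = -0.0944  (Tesla)
Σw_i=1.0000  μᵀw=0.1380
σ²=wᵀΣw=λ₁·μ_p+λ₂ = 0.143541·0.138 + -0.003778 = 0.016030 ≈ 0.0160


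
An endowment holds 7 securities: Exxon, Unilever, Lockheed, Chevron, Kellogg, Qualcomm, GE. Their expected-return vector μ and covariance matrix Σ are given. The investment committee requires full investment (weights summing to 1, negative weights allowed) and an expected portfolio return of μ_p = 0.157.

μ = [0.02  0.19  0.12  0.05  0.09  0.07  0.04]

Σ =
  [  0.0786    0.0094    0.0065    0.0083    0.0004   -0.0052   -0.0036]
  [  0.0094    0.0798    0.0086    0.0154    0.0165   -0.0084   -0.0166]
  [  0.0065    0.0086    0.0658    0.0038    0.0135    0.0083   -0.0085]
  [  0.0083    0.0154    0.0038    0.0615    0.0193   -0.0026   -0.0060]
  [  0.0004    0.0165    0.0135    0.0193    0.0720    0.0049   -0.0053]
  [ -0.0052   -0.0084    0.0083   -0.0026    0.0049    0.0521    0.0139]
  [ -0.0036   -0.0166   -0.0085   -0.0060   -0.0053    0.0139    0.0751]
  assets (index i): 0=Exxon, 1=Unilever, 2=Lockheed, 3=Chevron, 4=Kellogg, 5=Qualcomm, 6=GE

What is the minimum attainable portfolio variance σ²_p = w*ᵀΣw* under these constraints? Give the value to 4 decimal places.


x=Σ⁻¹μ = [-0.0472  2.4746  1.4030  0.1487  0.3756  1.2059  1.0513]
y=Σ⁻¹𝟙 = [11.0051  11.6176  10.6863  11.5198  6.1476  16.1971  15.9769]
a=μᵀx=0.805293  b=𝟙ᵀx=6.611934  c=𝟙ᵀy=83.150251  D=ac−b²=23.242665
λ₁=(c·0.157−b)/D = (83.150251·0.157−6.611934)/23.242665 = 0.277191
λ₂=(a−b·0.157)/D = (0.805293−6.611934·0.157)/23.242665 = -0.010015
w* = 0.277191·x + -0.010015·y:
  w_0 = 0.277191·-0.0472 + -0.010015·11.0051 = -0.1233  (Exxon)
  w_1 = 0.277191·2.4746 + -0.010015·11.6176 = 0.5696  (Unilever)
  w_2 = 0.277191·1.4030 + -0.010015·10.6863 = 0.2819  (Lockheed)
  w_3 = 0.277191·0.1487 + -0.010015·11.5198 = -0.0741  (Chevron)
  w_4 = 0.277191·0.3756 + -0.010015·6.1476 = 0.0425  (Kellogg)
  w_5 = 0.277191·1.2059 + -0.010015·16.1971 = 0.1721  (Qualcomm)
  w_6 = 0.277191·1.0513 + -0.010015·15.9769 = 0.1314  (GE)
Σw_i=1.0000  μᵀw=0.1570
σ²=wᵀΣw=λ₁·μ_p+λ₂ = 0.277191·0.157 + -0.010015 = 0.033504 ≈ 0.0335

0.0335


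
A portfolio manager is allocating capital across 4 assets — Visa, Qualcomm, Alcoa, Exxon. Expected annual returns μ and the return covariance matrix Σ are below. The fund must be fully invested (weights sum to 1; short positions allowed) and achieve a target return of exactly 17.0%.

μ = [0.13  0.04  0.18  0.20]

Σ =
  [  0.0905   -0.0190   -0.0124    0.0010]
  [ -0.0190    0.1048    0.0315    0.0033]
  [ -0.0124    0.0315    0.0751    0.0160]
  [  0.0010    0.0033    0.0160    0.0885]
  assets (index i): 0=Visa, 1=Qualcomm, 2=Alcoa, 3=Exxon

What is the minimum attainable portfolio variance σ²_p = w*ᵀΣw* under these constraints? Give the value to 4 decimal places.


0.0288

x=Σ⁻¹μ = [1.7212  -0.0604  2.3178  1.8237]
y=Σ⁻¹𝟙 = [14.1762  8.8097  10.0448  8.9947]
a=μᵀx=1.003276  b=𝟙ᵀx=5.802303  c=𝟙ᵀy=42.025397  D=ac−b²=8.496373
λ₁=(c·0.170−b)/D = (42.025397·0.170−5.802303)/8.496373 = 0.157951
λ₂=(a−b·0.170)/D = (1.003276−5.802303·0.170)/8.496373 = 0.001987
w* = 0.157951·x + 0.001987·y:
  w_0 = 0.157951·1.7212 + 0.001987·14.1762 = 0.3000  (Visa)
  w_1 = 0.157951·-0.0604 + 0.001987·8.8097 = 0.0080  (Qualcomm)
  w_2 = 0.157951·2.3178 + 0.001987·10.0448 = 0.3861  (Alcoa)
  w_3 = 0.157951·1.8237 + 0.001987·8.9947 = 0.3059  (Exxon)
Σw_i=1.0000  μᵀw=0.1700
σ²=wᵀΣw=λ₁·μ_p+λ₂ = 0.157951·0.170 + 0.001987 = 0.028839 ≈ 0.0288


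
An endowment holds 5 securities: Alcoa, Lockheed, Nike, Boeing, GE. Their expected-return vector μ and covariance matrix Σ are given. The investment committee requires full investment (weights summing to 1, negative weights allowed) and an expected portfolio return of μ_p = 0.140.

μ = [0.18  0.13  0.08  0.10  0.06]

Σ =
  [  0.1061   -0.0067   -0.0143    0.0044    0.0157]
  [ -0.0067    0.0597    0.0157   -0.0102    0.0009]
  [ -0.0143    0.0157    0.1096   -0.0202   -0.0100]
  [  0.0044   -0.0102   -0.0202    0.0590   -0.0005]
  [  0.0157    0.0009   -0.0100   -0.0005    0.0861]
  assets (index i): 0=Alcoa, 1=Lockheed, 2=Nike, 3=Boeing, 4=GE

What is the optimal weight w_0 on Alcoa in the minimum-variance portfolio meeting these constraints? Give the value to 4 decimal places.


0.3459

u=Σ⁻¹μ = [1.8323  2.4933  1.0916  2.3671  0.4772]
v=Σ⁻¹𝟙 = [9.6903  18.2912  13.2281  24.0137  11.3320]
a=μᵀu=1.006628  b=𝟙ᵀu=8.261640  c=𝟙ᵀv=76.555239  D=ac−b²=8.807912
λ₁=(c·0.140−b)/D = (76.555239·0.140−8.261640)/8.807912 = 0.278851
λ₂=(a−b·0.140)/D = (1.006628−8.261640·0.140)/8.807912 = -0.017030
w* = 0.278851·u + -0.017030·v:
  w_0 = 0.278851·1.8323 + -0.017030·9.6903 = 0.3459  (Alcoa)
  w_1 = 0.278851·2.4933 + -0.017030·18.2912 = 0.3838  (Lockheed)
  w_2 = 0.278851·1.0916 + -0.017030·13.2281 = 0.0791  (Nike)
  w_3 = 0.278851·2.3671 + -0.017030·24.0137 = 0.2511  (Boeing)
  w_4 = 0.278851·0.4772 + -0.017030·11.3320 = -0.0599  (GE)
Σw_i=1.0000  μᵀw=0.1400
σ²=wᵀΣw=λ₁·μ_p+λ₂ = 0.278851·0.140 + -0.017030 = 0.022009 ≈ 0.0220


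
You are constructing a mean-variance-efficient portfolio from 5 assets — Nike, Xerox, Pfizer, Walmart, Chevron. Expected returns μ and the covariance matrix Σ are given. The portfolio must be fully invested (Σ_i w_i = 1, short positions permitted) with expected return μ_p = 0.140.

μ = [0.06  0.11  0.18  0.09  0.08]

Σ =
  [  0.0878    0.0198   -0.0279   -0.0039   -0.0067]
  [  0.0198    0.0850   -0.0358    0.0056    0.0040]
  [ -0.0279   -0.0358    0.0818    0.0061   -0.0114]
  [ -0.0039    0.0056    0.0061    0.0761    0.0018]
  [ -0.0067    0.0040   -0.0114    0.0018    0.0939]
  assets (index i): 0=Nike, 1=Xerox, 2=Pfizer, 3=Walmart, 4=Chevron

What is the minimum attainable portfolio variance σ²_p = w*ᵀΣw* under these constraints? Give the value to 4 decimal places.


p=Σ⁻¹μ = [1.5044  2.4898  3.9323  0.7302  1.3167]
q=Σ⁻¹𝟙 = [17.5709  17.7978  27.2324  10.2113  14.2556]
a=μᵀp=1.243006  b=𝟙ᵀp=9.973320  c=𝟙ᵀq=87.068086  D=ac−b²=8.759021
λ₁=(c·0.140−b)/D = (87.068086·0.140−9.973320)/8.759021 = 0.253020
λ₂=(a−b·0.140)/D = (1.243006−9.973320·0.140)/8.759021 = -0.017497
w* = 0.253020·p + -0.017497·q:
  w_0 = 0.253020·1.5044 + -0.017497·17.5709 = 0.0732  (Nike)
  w_1 = 0.253020·2.4898 + -0.017497·17.7978 = 0.3186  (Xerox)
  w_2 = 0.253020·3.9323 + -0.017497·27.2324 = 0.5185  (Pfizer)
  w_3 = 0.253020·0.7302 + -0.017497·10.2113 = 0.0061  (Walmart)
  w_4 = 0.253020·1.3167 + -0.017497·14.2556 = 0.0837  (Chevron)
Σw_i=1.0000  μᵀw=0.1400
σ²=wᵀΣw=λ₁·μ_p+λ₂ = 0.253020·0.140 + -0.017497 = 0.017926 ≈ 0.0179

0.0179


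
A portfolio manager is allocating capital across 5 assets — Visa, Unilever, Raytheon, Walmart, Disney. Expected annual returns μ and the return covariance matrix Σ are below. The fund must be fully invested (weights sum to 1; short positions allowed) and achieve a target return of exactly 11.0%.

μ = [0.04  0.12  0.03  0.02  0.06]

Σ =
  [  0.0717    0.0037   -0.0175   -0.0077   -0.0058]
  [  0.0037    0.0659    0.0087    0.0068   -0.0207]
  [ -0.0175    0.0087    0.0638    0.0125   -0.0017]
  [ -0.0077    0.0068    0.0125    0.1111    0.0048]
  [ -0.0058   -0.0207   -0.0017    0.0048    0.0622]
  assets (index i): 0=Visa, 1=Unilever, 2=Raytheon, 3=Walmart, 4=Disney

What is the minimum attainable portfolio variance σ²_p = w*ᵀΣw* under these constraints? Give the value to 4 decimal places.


0.0333

u=Σ⁻¹μ = [0.6785  2.3019  0.3978  -0.0367  1.8077]
v=Σ⁻¹𝟙 = [20.0108  18.6178  18.0583  6.1728  24.1563]
a=μᵀu=0.423031  b=𝟙ᵀu=5.149147  c=𝟙ᵀv=87.015956  D=ac−b²=10.296699
λ₁=(c·0.110−b)/D = (87.015956·0.110−5.149147)/10.296699 = 0.429517
λ₂=(a−b·0.110)/D = (0.423031−5.149147·0.110)/10.296699 = -0.013924
w* = 0.429517·u + -0.013924·v:
  w_0 = 0.429517·0.6785 + -0.013924·20.0108 = 0.0128  (Visa)
  w_1 = 0.429517·2.3019 + -0.013924·18.6178 = 0.7295  (Unilever)
  w_2 = 0.429517·0.3978 + -0.013924·18.0583 = -0.0806  (Raytheon)
  w_3 = 0.429517·-0.0367 + -0.013924·6.1728 = -0.1017  (Walmart)
  w_4 = 0.429517·1.8077 + -0.013924·24.1563 = 0.4401  (Disney)
Σw_i=1.0000  μᵀw=0.1100
σ²=wᵀΣw=λ₁·μ_p+λ₂ = 0.429517·0.110 + -0.013924 = 0.033322 ≈ 0.0333


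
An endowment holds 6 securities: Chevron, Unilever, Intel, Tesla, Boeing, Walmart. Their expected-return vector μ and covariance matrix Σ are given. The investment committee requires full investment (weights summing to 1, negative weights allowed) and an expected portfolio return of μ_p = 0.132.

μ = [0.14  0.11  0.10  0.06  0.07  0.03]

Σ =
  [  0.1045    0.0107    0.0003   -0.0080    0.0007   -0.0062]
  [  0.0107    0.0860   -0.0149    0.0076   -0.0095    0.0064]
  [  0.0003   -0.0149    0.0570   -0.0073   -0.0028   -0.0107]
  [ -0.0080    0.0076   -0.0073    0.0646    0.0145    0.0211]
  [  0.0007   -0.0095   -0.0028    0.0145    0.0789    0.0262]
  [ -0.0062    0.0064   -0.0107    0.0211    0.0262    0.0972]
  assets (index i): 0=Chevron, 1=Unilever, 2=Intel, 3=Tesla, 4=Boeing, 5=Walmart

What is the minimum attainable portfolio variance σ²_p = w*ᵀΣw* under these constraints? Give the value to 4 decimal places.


0.0395

x=Σ⁻¹μ = [1.2444  1.5448  2.3329  0.9238  0.9461  0.0876]
y=Σ⁻¹𝟙 = [9.3943  14.2130  24.7200  13.1324  10.4389  7.0081]
a=μᵀx=0.701715  b=𝟙ᵀx=7.079549  c=𝟙ᵀy=78.906808  D=ac−b²=5.250070
λ₁=(c·0.132−b)/D = (78.906808·0.132−7.079549)/5.250070 = 0.635449
λ₂=(a−b·0.132)/D = (0.701715−7.079549·0.132)/5.250070 = -0.044340
w* = 0.635449·x + -0.044340·y:
  w_0 = 0.635449·1.2444 + -0.044340·9.3943 = 0.3742  (Chevron)
  w_1 = 0.635449·1.5448 + -0.044340·14.2130 = 0.3514  (Unilever)
  w_2 = 0.635449·2.3329 + -0.044340·24.7200 = 0.3863  (Intel)
  w_3 = 0.635449·0.9238 + -0.044340·13.1324 = 0.0048  (Tesla)
  w_4 = 0.635449·0.9461 + -0.044340·10.4389 = 0.1383  (Boeing)
  w_5 = 0.635449·0.0876 + -0.044340·7.0081 = -0.2551  (Walmart)
Σw_i=1.0000  μᵀw=0.1320
σ²=wᵀΣw=λ₁·μ_p+λ₂ = 0.635449·0.132 + -0.044340 = 0.039540 ≈ 0.0395


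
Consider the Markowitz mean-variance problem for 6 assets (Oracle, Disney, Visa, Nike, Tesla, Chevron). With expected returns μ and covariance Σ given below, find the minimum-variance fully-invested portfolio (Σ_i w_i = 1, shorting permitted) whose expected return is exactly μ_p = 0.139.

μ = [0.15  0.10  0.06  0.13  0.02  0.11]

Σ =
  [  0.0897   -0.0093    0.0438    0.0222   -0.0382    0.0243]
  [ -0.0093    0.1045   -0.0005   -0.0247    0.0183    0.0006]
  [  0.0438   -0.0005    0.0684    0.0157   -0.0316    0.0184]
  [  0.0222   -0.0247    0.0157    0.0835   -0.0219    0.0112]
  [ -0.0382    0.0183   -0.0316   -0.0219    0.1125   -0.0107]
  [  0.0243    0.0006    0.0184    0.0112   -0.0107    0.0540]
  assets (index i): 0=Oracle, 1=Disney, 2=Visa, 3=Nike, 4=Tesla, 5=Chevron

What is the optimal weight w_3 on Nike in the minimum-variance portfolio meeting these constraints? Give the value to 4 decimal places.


0.3226

x=Σ⁻¹μ = [1.6603  1.3424  -0.5189  1.6548  0.8205  1.2712]
y=Σ⁻¹𝟙 = [7.1115  10.5486  11.4985  13.8333  16.6240  11.7080]
a=μᵀx=0.723507  b=𝟙ᵀx=6.230182  c=𝟙ᵀy=71.323894  D=ac−b²=12.788158
λ₁=(c·0.139−b)/D = (71.323894·0.139−6.230182)/12.788158 = 0.288066
λ₂=(a−b·0.139)/D = (0.723507−6.230182·0.139)/12.788158 = -0.011142
w* = 0.288066·x + -0.011142·y:
  w_0 = 0.288066·1.6603 + -0.011142·7.1115 = 0.3990  (Oracle)
  w_1 = 0.288066·1.3424 + -0.011142·10.5486 = 0.2692  (Disney)
  w_2 = 0.288066·-0.5189 + -0.011142·11.4985 = -0.2776  (Visa)
  w_3 = 0.288066·1.6548 + -0.011142·13.8333 = 0.3226  (Nike)
  w_4 = 0.288066·0.8205 + -0.011142·16.6240 = 0.0511  (Tesla)
  w_5 = 0.288066·1.2712 + -0.011142·11.7080 = 0.2357  (Chevron)
Σw_i=1.0000  μᵀw=0.1390
σ²=wᵀΣw=λ₁·μ_p+λ₂ = 0.288066·0.139 + -0.011142 = 0.028899 ≈ 0.0289


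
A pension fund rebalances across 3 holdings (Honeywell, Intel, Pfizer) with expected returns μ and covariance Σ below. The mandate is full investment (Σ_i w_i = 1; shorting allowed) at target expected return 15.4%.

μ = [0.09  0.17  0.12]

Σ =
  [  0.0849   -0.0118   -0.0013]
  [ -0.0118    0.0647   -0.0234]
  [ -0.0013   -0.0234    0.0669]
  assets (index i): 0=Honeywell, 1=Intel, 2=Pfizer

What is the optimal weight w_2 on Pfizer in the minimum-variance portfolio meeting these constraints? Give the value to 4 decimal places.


x=Σ⁻¹μ = [1.6821  4.1155  3.2659]
y=Σ⁻¹𝟙 = [15.9591  27.3439  24.8221]
a=μᵀx=1.242923  b=𝟙ᵀx=9.063435  c=𝟙ᵀy=68.125092  D=ac−b²=2.528394
λ₁=(c·0.154−b)/D = (68.125092·0.154−9.063435)/2.528394 = 0.564718
λ₂=(a−b·0.154)/D = (1.242923−9.063435·0.154)/2.528394 = -0.060452
w* = 0.564718·x + -0.060452·y:
  w_0 = 0.564718·1.6821 + -0.060452·15.9591 = -0.0149  (Honeywell)
  w_1 = 0.564718·4.1155 + -0.060452·27.3439 = 0.6711  (Intel)
  w_2 = 0.564718·3.2659 + -0.060452·24.8221 = 0.3438  (Pfizer)
Σw_i=1.0000  μᵀw=0.1540
σ²=wᵀΣw=λ₁·μ_p+λ₂ = 0.564718·0.154 + -0.060452 = 0.026515 ≈ 0.0265

0.3438


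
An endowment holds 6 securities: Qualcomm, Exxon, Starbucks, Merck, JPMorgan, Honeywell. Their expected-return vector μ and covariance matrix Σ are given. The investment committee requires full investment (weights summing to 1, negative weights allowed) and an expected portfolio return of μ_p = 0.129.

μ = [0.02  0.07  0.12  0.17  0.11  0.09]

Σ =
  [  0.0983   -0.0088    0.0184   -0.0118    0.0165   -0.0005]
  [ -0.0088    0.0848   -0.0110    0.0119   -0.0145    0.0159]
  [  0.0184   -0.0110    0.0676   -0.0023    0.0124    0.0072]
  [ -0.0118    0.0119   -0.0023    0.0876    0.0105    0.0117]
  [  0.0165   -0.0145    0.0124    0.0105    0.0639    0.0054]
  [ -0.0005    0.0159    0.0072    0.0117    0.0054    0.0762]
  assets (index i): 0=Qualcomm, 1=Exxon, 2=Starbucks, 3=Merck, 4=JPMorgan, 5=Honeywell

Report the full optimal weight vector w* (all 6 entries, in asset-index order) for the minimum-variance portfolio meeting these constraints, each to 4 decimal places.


-0.0487  0.1387  0.3087  0.3081  0.2230  0.0702

x=Σ⁻¹μ = [-0.0535  0.9473  1.7078  1.6285  1.3107  0.4788]
y=Σ⁻¹𝟙 = [8.1317  13.8132  12.1124  8.5431  12.3415  6.9636]
a=μᵀx=0.734302  b=𝟙ᵀx=6.019663  c=𝟙ᵀy=61.905508  D=ac−b²=9.220989
λ₁=(c·0.129−b)/D = (61.905508·0.129−6.019663)/9.220989 = 0.213225
λ₂=(a−b·0.129)/D = (0.734302−6.019663·0.129)/9.220989 = -0.004580
w* = 0.213225·x + -0.004580·y:
  w_0 = 0.213225·-0.0535 + -0.004580·8.1317 = -0.0487  (Qualcomm)
  w_1 = 0.213225·0.9473 + -0.004580·13.8132 = 0.1387  (Exxon)
  w_2 = 0.213225·1.7078 + -0.004580·12.1124 = 0.3087  (Starbucks)
  w_3 = 0.213225·1.6285 + -0.004580·8.5431 = 0.3081  (Merck)
  w_4 = 0.213225·1.3107 + -0.004580·12.3415 = 0.2230  (JPMorgan)
  w_5 = 0.213225·0.4788 + -0.004580·6.9636 = 0.0702  (Honeywell)
Σw_i=1.0000  μᵀw=0.1290
σ²=wᵀΣw=λ₁·μ_p+λ₂ = 0.213225·0.129 + -0.004580 = 0.022926 ≈ 0.0229


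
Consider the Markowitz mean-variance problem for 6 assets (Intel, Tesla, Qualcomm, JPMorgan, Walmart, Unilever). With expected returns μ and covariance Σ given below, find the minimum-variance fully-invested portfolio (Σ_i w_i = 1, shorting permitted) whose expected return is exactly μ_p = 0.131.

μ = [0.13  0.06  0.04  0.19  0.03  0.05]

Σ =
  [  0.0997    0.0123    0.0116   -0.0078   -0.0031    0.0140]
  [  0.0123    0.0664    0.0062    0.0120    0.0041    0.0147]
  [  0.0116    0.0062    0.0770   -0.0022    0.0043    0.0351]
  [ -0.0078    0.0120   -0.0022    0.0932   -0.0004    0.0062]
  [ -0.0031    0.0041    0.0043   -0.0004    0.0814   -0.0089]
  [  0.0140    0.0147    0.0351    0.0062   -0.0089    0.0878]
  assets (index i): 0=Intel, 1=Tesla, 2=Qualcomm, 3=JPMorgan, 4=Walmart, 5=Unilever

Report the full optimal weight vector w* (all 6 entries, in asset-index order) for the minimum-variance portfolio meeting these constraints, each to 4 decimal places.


u=Σ⁻¹μ = [1.4154  0.1828  0.2884  2.1362  0.4183  0.0894]
v=Σ⁻¹𝟙 = [8.3616  8.8546  7.8897  10.1321  12.4427  5.9655]
a=μᵀu=0.629402  b=𝟙ᵀu=4.530533  c=𝟙ᵀv=53.646197  D=ac−b²=13.239295
λ₁=(c·0.131−b)/D = (53.646197·0.131−4.530533)/13.239295 = 0.188614
λ₂=(a−b·0.131)/D = (0.629402−4.530533·0.131)/13.239295 = 0.002712
w* = 0.188614·u + 0.002712·v:
  w_0 = 0.188614·1.4154 + 0.002712·8.3616 = 0.2896  (Intel)
  w_1 = 0.188614·0.1828 + 0.002712·8.8546 = 0.0585  (Tesla)
  w_2 = 0.188614·0.2884 + 0.002712·7.8897 = 0.0758  (Qualcomm)
  w_3 = 0.188614·2.1362 + 0.002712·10.1321 = 0.4304  (JPMorgan)
  w_4 = 0.188614·0.4183 + 0.002712·12.4427 = 0.1126  (Walmart)
  w_5 = 0.188614·0.0894 + 0.002712·5.9655 = 0.0330  (Unilever)
Σw_i=1.0000  μᵀw=0.1310
σ²=wᵀΣw=λ₁·μ_p+λ₂ = 0.188614·0.131 + 0.002712 = 0.027420 ≈ 0.0274

0.2896  0.0585  0.0758  0.4304  0.1126  0.0330


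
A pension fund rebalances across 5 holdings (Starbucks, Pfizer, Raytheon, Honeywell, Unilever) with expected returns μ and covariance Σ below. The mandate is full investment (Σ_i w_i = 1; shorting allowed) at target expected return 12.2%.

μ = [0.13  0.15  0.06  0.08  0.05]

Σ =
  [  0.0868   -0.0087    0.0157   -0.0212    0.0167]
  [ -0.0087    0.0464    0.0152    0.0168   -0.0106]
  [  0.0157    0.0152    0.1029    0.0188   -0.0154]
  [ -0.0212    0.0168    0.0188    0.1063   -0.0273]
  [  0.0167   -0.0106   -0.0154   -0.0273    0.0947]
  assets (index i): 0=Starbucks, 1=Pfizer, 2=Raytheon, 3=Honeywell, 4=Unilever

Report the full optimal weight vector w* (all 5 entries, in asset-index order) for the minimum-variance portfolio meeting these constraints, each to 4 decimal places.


x=Σ⁻¹μ = [1.9586  3.5686  -0.2780  0.8275  0.7754]
y=Σ⁻¹𝟙 = [12.8071  21.6319  4.6801  11.5169  14.8036]
a=μᵀx=0.878194  b=𝟙ᵀx=6.852047  c=𝟙ᵀy=65.439642  D=ac−b²=10.518169
λ₁=(c·0.122−b)/D = (65.439642·0.122−6.852047)/10.518169 = 0.107584
λ₂=(a−b·0.122)/D = (0.878194−6.852047·0.122)/10.518169 = 0.004016
w* = 0.107584·x + 0.004016·y:
  w_0 = 0.107584·1.9586 + 0.004016·12.8071 = 0.2622  (Starbucks)
  w_1 = 0.107584·3.5686 + 0.004016·21.6319 = 0.4708  (Pfizer)
  w_2 = 0.107584·-0.2780 + 0.004016·4.6801 = -0.0111  (Raytheon)
  w_3 = 0.107584·0.8275 + 0.004016·11.5169 = 0.1353  (Honeywell)
  w_4 = 0.107584·0.7754 + 0.004016·14.8036 = 0.1429  (Unilever)
Σw_i=1.0000  μᵀw=0.1220
σ²=wᵀΣw=λ₁·μ_p+λ₂ = 0.107584·0.122 + 0.004016 = 0.017142 ≈ 0.0171

0.2622  0.4708  -0.0111  0.1353  0.1429


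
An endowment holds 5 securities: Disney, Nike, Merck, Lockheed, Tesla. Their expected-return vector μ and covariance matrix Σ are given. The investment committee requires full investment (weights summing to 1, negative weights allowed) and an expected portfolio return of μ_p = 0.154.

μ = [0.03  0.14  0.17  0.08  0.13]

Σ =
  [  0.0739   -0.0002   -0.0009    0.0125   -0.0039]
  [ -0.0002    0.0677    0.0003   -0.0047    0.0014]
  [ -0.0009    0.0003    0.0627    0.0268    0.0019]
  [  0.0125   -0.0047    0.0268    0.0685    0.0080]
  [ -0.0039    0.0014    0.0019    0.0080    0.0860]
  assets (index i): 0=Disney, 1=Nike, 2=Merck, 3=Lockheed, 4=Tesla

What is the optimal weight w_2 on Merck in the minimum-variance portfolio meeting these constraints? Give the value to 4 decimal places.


0.4833

x=Σ⁻¹μ = [0.5199  2.0279  2.6649  0.0010  1.4432]
y=Σ⁻¹𝟙 = [13.1358  15.0071  12.7611  6.9479  11.0511]
a=μᵀx=0.940238  b=𝟙ᵀx=6.656924  c=𝟙ᵀy=58.902965  D=ac−b²=11.068186
λ₁=(c·0.154−b)/D = (58.902965·0.154−6.656924)/11.068186 = 0.218115
λ₂=(a−b·0.154)/D = (0.940238−6.656924·0.154)/11.068186 = -0.007673
w* = 0.218115·x + -0.007673·y:
  w_0 = 0.218115·0.5199 + -0.007673·13.1358 = 0.0126  (Disney)
  w_1 = 0.218115·2.0279 + -0.007673·15.0071 = 0.3272  (Nike)
  w_2 = 0.218115·2.6649 + -0.007673·12.7611 = 0.4833  (Merck)
  w_3 = 0.218115·0.0010 + -0.007673·6.9479 = -0.0531  (Lockheed)
  w_4 = 0.218115·1.4432 + -0.007673·11.0511 = 0.2300  (Tesla)
Σw_i=1.0000  μᵀw=0.1540
σ²=wᵀΣw=λ₁·μ_p+λ₂ = 0.218115·0.154 + -0.007673 = 0.025916 ≈ 0.0259


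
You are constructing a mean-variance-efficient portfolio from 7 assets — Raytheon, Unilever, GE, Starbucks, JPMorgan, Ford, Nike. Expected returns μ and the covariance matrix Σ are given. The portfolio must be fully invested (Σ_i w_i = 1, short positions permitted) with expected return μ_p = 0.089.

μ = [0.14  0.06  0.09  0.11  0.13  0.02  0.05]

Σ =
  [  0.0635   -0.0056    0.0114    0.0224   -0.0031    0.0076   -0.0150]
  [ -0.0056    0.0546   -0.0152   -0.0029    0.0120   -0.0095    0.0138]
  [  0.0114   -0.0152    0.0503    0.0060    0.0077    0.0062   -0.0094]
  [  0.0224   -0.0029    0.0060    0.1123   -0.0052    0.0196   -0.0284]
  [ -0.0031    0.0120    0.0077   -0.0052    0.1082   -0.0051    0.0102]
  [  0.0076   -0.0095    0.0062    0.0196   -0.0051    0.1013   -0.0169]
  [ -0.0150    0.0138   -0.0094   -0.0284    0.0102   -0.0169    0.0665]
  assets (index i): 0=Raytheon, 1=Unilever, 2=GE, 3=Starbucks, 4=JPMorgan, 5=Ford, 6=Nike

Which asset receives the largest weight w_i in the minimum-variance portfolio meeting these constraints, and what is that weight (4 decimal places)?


GE (0.2094)

p=Σ⁻¹μ = [2.0672  1.2952  1.7215  0.8940  0.9063  0.1781  1.4808]
q=Σ⁻¹𝟙 = [14.3408  22.2956  24.5416  9.3941  4.2258  11.6919  23.4497]
a=μᵀp=0.815827  b=𝟙ᵀp=8.543221  c=𝟙ᵀq=109.939520  D=ac−b²=16.705038
λ₁=(c·0.089−b)/D = (109.939520·0.089−8.543221)/16.705038 = 0.074313
λ₂=(a−b·0.089)/D = (0.815827−8.543221·0.089)/16.705038 = 0.003321
w* = 0.074313·p + 0.003321·q:
  w_0 = 0.074313·2.0672 + 0.003321·14.3408 = 0.2013  (Raytheon)
  w_1 = 0.074313·1.2952 + 0.003321·22.2956 = 0.1703  (Unilever)
  w_2 = 0.074313·1.7215 + 0.003321·24.5416 = 0.2094  (GE)
  w_3 = 0.074313·0.8940 + 0.003321·9.3941 = 0.0976  (Starbucks)
  w_4 = 0.074313·0.9063 + 0.003321·4.2258 = 0.0814  (JPMorgan)
  w_5 = 0.074313·0.1781 + 0.003321·11.6919 = 0.0521  (Ford)
  w_6 = 0.074313·1.4808 + 0.003321·23.4497 = 0.1879  (Nike)
Σw_i=1.0000  μᵀw=0.0890
σ²=wᵀΣw=λ₁·μ_p+λ₂ = 0.074313·0.089 + 0.003321 = 0.009935 ≈ 0.0099


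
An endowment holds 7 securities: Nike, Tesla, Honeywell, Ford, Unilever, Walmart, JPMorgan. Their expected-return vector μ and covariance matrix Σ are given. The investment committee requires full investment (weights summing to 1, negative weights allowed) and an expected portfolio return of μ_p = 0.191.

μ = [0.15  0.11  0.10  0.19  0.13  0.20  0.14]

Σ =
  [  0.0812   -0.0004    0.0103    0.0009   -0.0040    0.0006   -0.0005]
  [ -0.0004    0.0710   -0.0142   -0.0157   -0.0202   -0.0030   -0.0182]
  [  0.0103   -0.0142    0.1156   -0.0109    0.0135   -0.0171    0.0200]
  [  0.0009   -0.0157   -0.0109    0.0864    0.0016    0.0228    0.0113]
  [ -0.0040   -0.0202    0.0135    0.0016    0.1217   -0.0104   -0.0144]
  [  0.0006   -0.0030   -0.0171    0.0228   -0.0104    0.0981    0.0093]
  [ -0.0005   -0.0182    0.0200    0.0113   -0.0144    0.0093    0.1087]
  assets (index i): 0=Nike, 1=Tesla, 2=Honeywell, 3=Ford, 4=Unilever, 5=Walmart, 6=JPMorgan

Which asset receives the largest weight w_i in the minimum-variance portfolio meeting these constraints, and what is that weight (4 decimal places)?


Walmart (0.4260)

p=Σ⁻¹μ = [1.7843  3.2549  1.1139  2.1901  1.8511  1.8671  1.4940]
q=Σ⁻¹𝟙 = [11.7195  26.3561  9.9518  13.0996  13.9118  10.0065  11.4604]
a=μᵀp=1.976429  b=𝟙ᵀp=13.555498  c=𝟙ᵀq=96.505731  D=ac−b²=6.985228
λ₁=(c·0.191−b)/D = (96.505731·0.191−13.555498)/6.985228 = 0.698201
λ₂=(a−b·0.191)/D = (1.976429−13.555498·0.191)/6.985228 = -0.087709
w* = 0.698201·p + -0.087709·q:
  w_0 = 0.698201·1.7843 + -0.087709·11.7195 = 0.2179  (Nike)
  w_1 = 0.698201·3.2549 + -0.087709·26.3561 = -0.0391  (Tesla)
  w_2 = 0.698201·1.1139 + -0.087709·9.9518 = -0.0951  (Honeywell)
  w_3 = 0.698201·2.1901 + -0.087709·13.0996 = 0.3802  (Ford)
  w_4 = 0.698201·1.8511 + -0.087709·13.9118 = 0.0722  (Unilever)
  w_5 = 0.698201·1.8671 + -0.087709·10.0065 = 0.4260  (Walmart)
  w_6 = 0.698201·1.4940 + -0.087709·11.4604 = 0.0379  (JPMorgan)
Σw_i=1.0000  μᵀw=0.1910
σ²=wᵀΣw=λ₁·μ_p+λ₂ = 0.698201·0.191 + -0.087709 = 0.045647 ≈ 0.0456


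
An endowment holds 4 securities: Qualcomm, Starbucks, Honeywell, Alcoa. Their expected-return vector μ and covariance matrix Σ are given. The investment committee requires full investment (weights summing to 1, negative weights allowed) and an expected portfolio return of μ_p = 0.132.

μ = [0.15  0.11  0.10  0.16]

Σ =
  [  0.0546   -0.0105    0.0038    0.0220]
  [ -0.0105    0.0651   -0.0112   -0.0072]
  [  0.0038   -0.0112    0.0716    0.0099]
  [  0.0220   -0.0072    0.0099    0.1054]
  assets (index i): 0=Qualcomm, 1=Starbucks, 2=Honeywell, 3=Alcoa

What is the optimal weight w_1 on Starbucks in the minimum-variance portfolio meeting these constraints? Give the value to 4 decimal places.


0.3021

x=Σ⁻¹μ = [2.7287  2.4973  1.5073  0.9775]
y=Σ⁻¹𝟙 = [19.1952  21.7475  15.5888  5.5025]
a=μᵀx=0.991135  b=𝟙ᵀx=7.710772  c=𝟙ᵀy=62.033899  D=ac−b²=2.027967
λ₁=(c·0.132−b)/D = (62.033899·0.132−7.710772)/2.027967 = 0.235558
λ₂=(a−b·0.132)/D = (0.991135−7.710772·0.132)/2.027967 = -0.013159
w* = 0.235558·x + -0.013159·y:
  w_0 = 0.235558·2.7287 + -0.013159·19.1952 = 0.3902  (Qualcomm)
  w_1 = 0.235558·2.4973 + -0.013159·21.7475 = 0.3021  (Starbucks)
  w_2 = 0.235558·1.5073 + -0.013159·15.5888 = 0.1499  (Honeywell)
  w_3 = 0.235558·0.9775 + -0.013159·5.5025 = 0.1578  (Alcoa)
Σw_i=1.0000  μᵀw=0.1320
σ²=wᵀΣw=λ₁·μ_p+λ₂ = 0.235558·0.132 + -0.013159 = 0.017934 ≈ 0.0179


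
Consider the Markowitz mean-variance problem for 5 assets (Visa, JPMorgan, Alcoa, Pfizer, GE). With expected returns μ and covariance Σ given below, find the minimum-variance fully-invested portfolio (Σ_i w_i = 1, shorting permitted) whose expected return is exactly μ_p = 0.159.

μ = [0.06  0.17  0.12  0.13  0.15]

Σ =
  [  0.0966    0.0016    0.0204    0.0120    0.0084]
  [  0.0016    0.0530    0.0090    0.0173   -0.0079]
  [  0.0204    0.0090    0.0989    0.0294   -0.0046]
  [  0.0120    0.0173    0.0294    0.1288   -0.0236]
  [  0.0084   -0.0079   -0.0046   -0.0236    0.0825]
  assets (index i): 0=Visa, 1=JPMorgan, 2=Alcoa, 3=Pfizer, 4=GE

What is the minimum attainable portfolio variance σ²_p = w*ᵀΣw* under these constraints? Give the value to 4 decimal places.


0.0234

x=Σ⁻¹μ = [0.0941  3.1570  0.7684  0.8398  2.3940]
y=Σ⁻¹𝟙 = [6.7014  17.9120  5.9759  6.1640  15.2506]
a=μᵀx=1.102798  b=𝟙ᵀx=7.253144  c=𝟙ᵀy=52.003940  D=ac−b²=4.741714
λ₁=(c·0.159−b)/D = (52.003940·0.159−7.253144)/4.741714 = 0.214159
λ₂=(a−b·0.159)/D = (1.102798−7.253144·0.159)/4.741714 = -0.010640
w* = 0.214159·x + -0.010640·y:
  w_0 = 0.214159·0.0941 + -0.010640·6.7014 = -0.0512  (Visa)
  w_1 = 0.214159·3.1570 + -0.010640·17.9120 = 0.4855  (JPMorgan)
  w_2 = 0.214159·0.7684 + -0.010640·5.9759 = 0.1010  (Alcoa)
  w_3 = 0.214159·0.8398 + -0.010640·6.1640 = 0.1143  (Pfizer)
  w_4 = 0.214159·2.3940 + -0.010640·15.2506 = 0.3504  (GE)
Σw_i=1.0000  μᵀw=0.1590
σ²=wᵀΣw=λ₁·μ_p+λ₂ = 0.214159·0.159 + -0.010640 = 0.023411 ≈ 0.0234


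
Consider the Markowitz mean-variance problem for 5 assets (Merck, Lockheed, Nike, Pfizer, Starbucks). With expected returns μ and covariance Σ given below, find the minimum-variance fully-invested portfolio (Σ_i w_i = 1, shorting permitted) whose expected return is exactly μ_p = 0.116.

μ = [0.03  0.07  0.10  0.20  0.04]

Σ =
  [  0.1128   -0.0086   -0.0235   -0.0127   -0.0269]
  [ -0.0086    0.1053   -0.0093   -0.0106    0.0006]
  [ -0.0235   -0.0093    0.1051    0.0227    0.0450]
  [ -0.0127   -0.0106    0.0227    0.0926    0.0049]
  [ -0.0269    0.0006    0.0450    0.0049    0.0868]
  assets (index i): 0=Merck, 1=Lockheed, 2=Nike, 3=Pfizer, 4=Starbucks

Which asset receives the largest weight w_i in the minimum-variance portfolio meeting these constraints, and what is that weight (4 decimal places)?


Pfizer (0.4008)

p=Σ⁻¹μ = [0.7818  1.0060  0.6330  2.2142  0.2430]
q=Σ⁻¹𝟙 = [15.4085  12.4539  6.1512  12.1775  12.3335]
a=μᵀp=0.609732  b=𝟙ᵀp=4.877982  c=𝟙ᵀq=58.524563  D=ac−b²=11.889565
λ₁=(c·0.116−b)/D = (58.524563·0.116−4.877982)/11.889565 = 0.160718
λ₂=(a−b·0.116)/D = (0.609732−4.877982·0.116)/11.889565 = 0.003691
w* = 0.160718·p + 0.003691·q:
  w_0 = 0.160718·0.7818 + 0.003691·15.4085 = 0.1825  (Merck)
  w_1 = 0.160718·1.0060 + 0.003691·12.4539 = 0.2077  (Lockheed)
  w_2 = 0.160718·0.6330 + 0.003691·6.1512 = 0.1244  (Nike)
  w_3 = 0.160718·2.2142 + 0.003691·12.1775 = 0.4008  (Pfizer)
  w_4 = 0.160718·0.2430 + 0.003691·12.3335 = 0.0846  (Starbucks)
Σw_i=1.0000  μᵀw=0.1160
σ²=wᵀΣw=λ₁·μ_p+λ₂ = 0.160718·0.116 + 0.003691 = 0.022334 ≈ 0.0223


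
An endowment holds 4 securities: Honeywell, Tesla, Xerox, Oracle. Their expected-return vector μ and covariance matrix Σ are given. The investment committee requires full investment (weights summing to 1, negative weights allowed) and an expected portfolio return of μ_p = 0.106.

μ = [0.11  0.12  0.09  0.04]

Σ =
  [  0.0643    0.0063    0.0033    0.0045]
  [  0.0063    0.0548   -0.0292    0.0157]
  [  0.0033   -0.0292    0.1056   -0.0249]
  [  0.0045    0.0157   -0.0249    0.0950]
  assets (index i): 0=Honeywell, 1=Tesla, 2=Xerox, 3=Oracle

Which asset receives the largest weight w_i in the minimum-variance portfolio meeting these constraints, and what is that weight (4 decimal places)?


Tesla (0.4658)

x=Σ⁻¹μ = [1.3242  2.8345  1.6720  0.3281]
y=Σ⁻¹𝟙 = [11.5589  23.4868  18.1632  10.8580]
a=μᵀx=0.649412  b=𝟙ᵀx=6.158889  c=𝟙ᵀy=64.066754  D=ac−b²=3.673788
λ₁=(c·0.106−b)/D = (64.066754·0.106−6.158889)/3.673788 = 0.172080
λ₂=(a−b·0.106)/D = (0.649412−6.158889·0.106)/3.673788 = -0.000934
w* = 0.172080·x + -0.000934·y:
  w_0 = 0.172080·1.3242 + -0.000934·11.5589 = 0.2171  (Honeywell)
  w_1 = 0.172080·2.8345 + -0.000934·23.4868 = 0.4658  (Tesla)
  w_2 = 0.172080·1.6720 + -0.000934·18.1632 = 0.2708  (Xerox)
  w_3 = 0.172080·0.3281 + -0.000934·10.8580 = 0.0463  (Oracle)
Σw_i=1.0000  μᵀw=0.1060
σ²=wᵀΣw=λ₁·μ_p+λ₂ = 0.172080·0.106 + -0.000934 = 0.017307 ≈ 0.0173


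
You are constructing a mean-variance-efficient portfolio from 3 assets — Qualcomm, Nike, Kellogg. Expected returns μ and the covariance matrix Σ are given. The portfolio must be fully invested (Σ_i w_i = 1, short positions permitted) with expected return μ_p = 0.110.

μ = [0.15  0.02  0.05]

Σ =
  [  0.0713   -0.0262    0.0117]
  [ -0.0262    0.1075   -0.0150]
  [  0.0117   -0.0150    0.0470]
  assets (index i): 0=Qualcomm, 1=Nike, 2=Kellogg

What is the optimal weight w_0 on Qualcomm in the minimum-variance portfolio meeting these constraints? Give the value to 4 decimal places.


0.6593

x=Σ⁻¹μ = [2.2910  0.8512  0.7652]
y=Σ⁻¹𝟙 = [16.3784  16.4255  22.4416]
a=μᵀx=0.398932  b=𝟙ᵀx=3.907351  c=𝟙ᵀy=55.245472  D=ac−b²=6.771815
λ₁=(c·0.110−b)/D = (55.245472·0.110−3.907351)/6.771815 = 0.320394
λ₂=(a−b·0.110)/D = (0.398932−3.907351·0.110)/6.771815 = -0.004560
w* = 0.320394·x + -0.004560·y:
  w_0 = 0.320394·2.2910 + -0.004560·16.3784 = 0.6593  (Qualcomm)
  w_1 = 0.320394·0.8512 + -0.004560·16.4255 = 0.1978  (Nike)
  w_2 = 0.320394·0.7652 + -0.004560·22.4416 = 0.1428  (Kellogg)
Σw_i=1.0000  μᵀw=0.1100
σ²=wᵀΣw=λ₁·μ_p+λ₂ = 0.320394·0.110 + -0.004560 = 0.030684 ≈ 0.0307


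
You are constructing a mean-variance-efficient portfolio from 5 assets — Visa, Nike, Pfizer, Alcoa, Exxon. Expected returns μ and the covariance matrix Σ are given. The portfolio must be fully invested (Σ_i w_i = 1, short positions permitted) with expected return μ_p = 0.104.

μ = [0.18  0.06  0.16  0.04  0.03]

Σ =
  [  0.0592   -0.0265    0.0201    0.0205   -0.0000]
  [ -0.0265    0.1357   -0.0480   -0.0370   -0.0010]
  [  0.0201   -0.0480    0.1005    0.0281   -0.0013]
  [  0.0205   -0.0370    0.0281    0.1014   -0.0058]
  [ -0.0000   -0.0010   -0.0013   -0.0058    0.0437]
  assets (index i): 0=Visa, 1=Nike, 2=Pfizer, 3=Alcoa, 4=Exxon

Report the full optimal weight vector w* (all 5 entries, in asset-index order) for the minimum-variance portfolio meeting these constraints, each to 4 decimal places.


0.2856  0.2218  0.1823  0.0805  0.2298

u=Σ⁻¹μ = [3.2194  1.6835  1.7884  -0.0939  0.7658]
v=Σ⁻¹𝟙 = [17.0057  18.3283  12.5309  11.0775  25.1457]
a=μᵀu=0.985863  b=𝟙ᵀu=7.363144  c=𝟙ᵀv=84.088099  D=ac−b²=28.683469
λ₁=(c·0.104−b)/D = (84.088099·0.104−7.363144)/28.683469 = 0.048182
λ₂=(a−b·0.104)/D = (0.985863−7.363144·0.104)/28.683469 = 0.007673
w* = 0.048182·u + 0.007673·v:
  w_0 = 0.048182·3.2194 + 0.007673·17.0057 = 0.2856  (Visa)
  w_1 = 0.048182·1.6835 + 0.007673·18.3283 = 0.2218  (Nike)
  w_2 = 0.048182·1.7884 + 0.007673·12.5309 = 0.1823  (Pfizer)
  w_3 = 0.048182·-0.0939 + 0.007673·11.0775 = 0.0805  (Alcoa)
  w_4 = 0.048182·0.7658 + 0.007673·25.1457 = 0.2298  (Exxon)
Σw_i=1.0000  μᵀw=0.1040
σ²=wᵀΣw=λ₁·μ_p+λ₂ = 0.048182·0.104 + 0.007673 = 0.012684 ≈ 0.0127


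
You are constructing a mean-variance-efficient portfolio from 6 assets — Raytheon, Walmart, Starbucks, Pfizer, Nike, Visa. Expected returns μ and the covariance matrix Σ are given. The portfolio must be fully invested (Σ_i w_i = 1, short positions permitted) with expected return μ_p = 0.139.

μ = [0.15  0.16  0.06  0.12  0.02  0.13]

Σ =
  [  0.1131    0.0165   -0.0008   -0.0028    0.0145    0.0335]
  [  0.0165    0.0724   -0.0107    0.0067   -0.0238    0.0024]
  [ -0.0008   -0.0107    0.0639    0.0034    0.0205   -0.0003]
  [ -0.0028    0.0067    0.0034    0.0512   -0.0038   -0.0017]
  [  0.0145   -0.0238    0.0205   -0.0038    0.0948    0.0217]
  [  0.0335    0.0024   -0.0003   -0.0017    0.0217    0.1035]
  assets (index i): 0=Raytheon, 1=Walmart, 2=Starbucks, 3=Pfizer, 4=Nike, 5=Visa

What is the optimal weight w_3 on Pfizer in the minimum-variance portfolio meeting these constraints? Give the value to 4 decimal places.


0.3194

u=Σ⁻¹μ = [0.7770  2.0487  1.1098  2.0932  0.2340  0.9456]
v=Σ⁻¹𝟙 = [3.7870  16.6221  14.2553  17.5905  10.3428  6.2124]
a=μᵀu=0.889720  b=𝟙ᵀu=7.208224  c=𝟙ᵀv=68.810027  D=ac−b²=9.263199
λ₁=(c·0.139−b)/D = (68.810027·0.139−7.208224)/9.263199 = 0.254380
λ₂=(a−b·0.139)/D = (0.889720−7.208224·0.139)/9.263199 = -0.012115
w* = 0.254380·u + -0.012115·v:
  w_0 = 0.254380·0.7770 + -0.012115·3.7870 = 0.1518  (Raytheon)
  w_1 = 0.254380·2.0487 + -0.012115·16.6221 = 0.3198  (Walmart)
  w_2 = 0.254380·1.1098 + -0.012115·14.2553 = 0.1096  (Starbucks)
  w_3 = 0.254380·2.0932 + -0.012115·17.5905 = 0.3194  (Pfizer)
  w_4 = 0.254380·0.2340 + -0.012115·10.3428 = -0.0658  (Nike)
  w_5 = 0.254380·0.9456 + -0.012115·6.2124 = 0.1653  (Visa)
Σw_i=1.0000  μᵀw=0.1390
σ²=wᵀΣw=λ₁·μ_p+λ₂ = 0.254380·0.139 + -0.012115 = 0.023244 ≈ 0.0232


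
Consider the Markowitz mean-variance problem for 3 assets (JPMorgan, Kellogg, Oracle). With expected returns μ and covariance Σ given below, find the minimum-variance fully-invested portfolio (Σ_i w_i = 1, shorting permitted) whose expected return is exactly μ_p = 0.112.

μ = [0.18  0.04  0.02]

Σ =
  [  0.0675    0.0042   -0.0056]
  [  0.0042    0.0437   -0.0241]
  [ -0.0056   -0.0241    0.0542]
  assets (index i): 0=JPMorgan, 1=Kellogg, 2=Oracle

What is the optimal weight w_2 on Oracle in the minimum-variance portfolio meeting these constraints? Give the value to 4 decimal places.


0.2189

p=Σ⁻¹μ = [2.6863  1.3431  1.2437]
q=Σ⁻¹𝟙 = [15.3881  43.0008  39.1604]
a=μᵀp=0.562128  b=𝟙ᵀp=5.273093  c=𝟙ᵀq=97.549259  D=ac−b²=27.029706
λ₁=(c·0.112−b)/D = (97.549259·0.112−5.273093)/27.029706 = 0.209119
λ₂=(a−b·0.112)/D = (0.562128−5.273093·0.112)/27.029706 = -0.001053
w* = 0.209119·p + -0.001053·q:
  w_0 = 0.209119·2.6863 + -0.001053·15.3881 = 0.5456  (JPMorgan)
  w_1 = 0.209119·1.3431 + -0.001053·43.0008 = 0.2356  (Kellogg)
  w_2 = 0.209119·1.2437 + -0.001053·39.1604 = 0.2189  (Oracle)
Σw_i=1.0000  μᵀw=0.1120
σ²=wᵀΣw=λ₁·μ_p+λ₂ = 0.209119·0.112 + -0.001053 = 0.022368 ≈ 0.0224
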